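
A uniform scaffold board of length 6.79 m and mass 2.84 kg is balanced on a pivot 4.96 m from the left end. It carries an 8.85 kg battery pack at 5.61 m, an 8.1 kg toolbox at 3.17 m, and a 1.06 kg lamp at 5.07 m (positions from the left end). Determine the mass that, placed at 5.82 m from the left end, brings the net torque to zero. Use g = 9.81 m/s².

m ≈ 15.2 kg

Take moments about the pivot (at 4.96 m from the left end).
Beam weight: 2.84 × 9.81 = 27.86 N down at 3.395 m → arm 1.565 m, τ = 27.86 × 1.565 = 43.6 N·m counterclockwise.
Battery pack: 8.85 × 9.81 = 86.82 N down at 5.61 m → arm 0.65 m, τ = 86.82 × 0.65 = 56.43 N·m clockwise.
Toolbox: 8.1 × 9.81 = 79.46 N down at 3.17 m → arm 1.79 m, τ = 79.46 × 1.79 = 142.2 N·m counterclockwise.
Lamp: 1.06 × 9.81 = 10.4 N down at 5.07 m → arm 0.11 m, τ = 10.4 × 0.11 = 1.144 N·m clockwise.
Net moment of known loads = 128.2 N·m counterclockwise.
An unknown mass m at 5.82 m has arm 0.86 m; its moment is m·g·0.86 clockwise.
For rotational equilibrium, m × 9.81 × 0.86 = 128.2, so m = 128.2 / (9.81 × 0.86) = 15.2 kg.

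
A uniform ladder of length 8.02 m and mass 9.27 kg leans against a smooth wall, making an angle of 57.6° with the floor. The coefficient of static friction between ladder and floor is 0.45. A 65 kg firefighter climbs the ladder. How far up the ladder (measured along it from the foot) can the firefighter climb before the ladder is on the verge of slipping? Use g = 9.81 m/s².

d ≈ 5.93 m

Choose the foot of the ladder as the axis so the floor normal and friction both act there and drop out.
Ladder weight 9.27×9.81 = 90.94 N acts at 4.01 m along the ladder; its horizontal arm is 4.01·cos57.6° = 2.149 m → τ = 195.4 N·m clockwise.
Firefighter weight 65×9.81 = 637.6 N at distance d → arm d·cos57.6° → τ = 637.6·d·0.5358 clockwise.
Wall normal N at the top has arm L sinθ = 6.772 m counterclockwise, so Στ = 0 gives N·6.772 = 195.4 + 341.6·d.
ΣFy = 0 ⇒ N_floor = 728.5 N, so the maximum friction is μ_s·N_floor = 0.45×728.5 = 327.8 N. ΣFx = 0 ⇒ N_wall = f, so at the slipping point N = 327.8 N.
Substituting: 327.8×6.772 = 195.4 + 341.6·d ⇒ d = (2220 − 195.4) / 341.6 = 5.93 m.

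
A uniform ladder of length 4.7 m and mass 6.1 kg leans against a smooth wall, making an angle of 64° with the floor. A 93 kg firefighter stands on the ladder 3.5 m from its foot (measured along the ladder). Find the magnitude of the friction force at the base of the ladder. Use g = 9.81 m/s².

Take moments about the foot of the ladder.
Ladder weight 6.1×9.81 = 59.84 N acts at 2.35 m along the ladder; its horizontal arm is 2.35·cos64° = 1.03 m → τ = 61.64 N·m clockwise.
Firefighter: 93×9.81 = 912.3 N at 3.5 m → arm 1.534 m → τ = 1399 N·m clockwise.
Wall normal N acts horizontally at the top; its moment arm is the height L sinθ = 4.7·sin64° = 4.224 m, counterclockwise.
Setting net torque to zero: N × 4.224 = 1461 → N = 346 N.
ΣFx = 0: friction at the foot balances the wall's push, so f = N_wall = 346 N.

f ≈ 346 N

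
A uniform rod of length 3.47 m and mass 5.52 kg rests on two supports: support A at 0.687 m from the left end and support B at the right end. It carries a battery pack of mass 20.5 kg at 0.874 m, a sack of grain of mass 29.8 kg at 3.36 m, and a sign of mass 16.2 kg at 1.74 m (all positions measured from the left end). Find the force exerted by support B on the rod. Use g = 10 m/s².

Sum moments about support A (its reaction then has zero moment arm).
Beam weight: 5.52 × 10 = 55.2 N down at 1.735 m → arm 1.048 m, τ = 55.2 × 1.048 = 57.85 N·m clockwise.
Battery pack: 20.5 × 10 = 205 N down at 0.874 m → arm 0.187 m, τ = 205 × 0.187 = 38.34 N·m clockwise.
Sack of grain: 29.8 × 10 = 298 N down at 3.36 m → arm 2.673 m, τ = 298 × 2.673 = 796.6 N·m clockwise.
Sign: 16.2 × 10 = 162 N down at 1.74 m → arm 1.053 m, τ = 162 × 1.053 = 170.6 N·m clockwise.
Net load moment about support A = 1063 N·m clockwise.
Reaction R at support B is upward at 3.47 m, arm 2.783 m → moment R × 2.783 counterclockwise.
Balancing moments: R × 2.783 = 1063, giving R = 382 N.

R_B ≈ 382 N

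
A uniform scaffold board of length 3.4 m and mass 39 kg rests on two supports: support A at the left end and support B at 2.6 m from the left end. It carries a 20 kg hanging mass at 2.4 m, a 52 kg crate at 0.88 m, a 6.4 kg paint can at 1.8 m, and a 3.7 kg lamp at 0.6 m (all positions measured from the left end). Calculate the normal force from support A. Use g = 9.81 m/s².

Sum moments about support B (its reaction then has zero moment arm).
Beam weight: 39 × 9.81 = 382.6 N down at 1.7 m → arm 0.9 m, τ = 382.6 × 0.9 = 344.3 N·m counterclockwise.
Hanging mass: 20 × 9.81 = 196.2 N down at 2.4 m → arm 0.2 m, τ = 196.2 × 0.2 = 39.24 N·m counterclockwise.
Crate: 52 × 9.81 = 510.1 N down at 0.88 m → arm 1.72 m, τ = 510.1 × 1.72 = 877.4 N·m counterclockwise.
Paint can: 6.4 × 9.81 = 62.78 N down at 1.8 m → arm 0.8 m, τ = 62.78 × 0.8 = 50.22 N·m counterclockwise.
Lamp: 3.7 × 9.81 = 36.3 N down at 0.6 m → arm 2 m, τ = 36.3 × 2 = 72.6 N·m counterclockwise.
Net load moment about support B = 1384 N·m counterclockwise.
Reaction R at support A is upward at 0 m, arm 2.6 m → moment R × 2.6 clockwise.
Setting net torque to zero: R × 2.6 = 1384 → R = 532 N.

R_A ≈ 532 N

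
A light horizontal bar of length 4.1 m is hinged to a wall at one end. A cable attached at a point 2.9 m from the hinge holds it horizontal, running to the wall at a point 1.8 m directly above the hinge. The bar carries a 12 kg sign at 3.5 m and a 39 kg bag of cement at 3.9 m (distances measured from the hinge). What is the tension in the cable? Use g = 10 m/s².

T ≈ 1270 N

About the hinge:
Sign: 12 × 10 = 120 N down at 3.5 m → arm 3.5 m, τ = 120 × 3.5 = 420 N·m clockwise.
Bag of cement: 39 × 10 = 390 N down at 3.9 m → arm 3.9 m, τ = 390 × 3.9 = 1521 N·m clockwise.
Total clockwise load moment = 1941 N·m.
The cable tension T acts at 2.9 m; only its component perpendicular to the bar, T sinθ, produces torque. sinθ = h/√(h²+d²) = 1.8/√(1.8²+2.9²) = 0.5274.
Στ = 0 ⇒ T × 2.9 × 0.5274 = 1941 ⇒ T = 1941 / 1.529 = 1270 N.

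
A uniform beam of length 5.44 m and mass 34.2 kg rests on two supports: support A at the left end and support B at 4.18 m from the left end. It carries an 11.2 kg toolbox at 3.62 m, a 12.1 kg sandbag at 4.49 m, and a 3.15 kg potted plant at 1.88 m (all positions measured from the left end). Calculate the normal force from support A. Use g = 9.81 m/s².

R_A ≈ 140 N

Taking torques about support B:
Beam weight: 34.2 × 9.81 = 335.5 N down at 2.72 m → arm 1.46 m, τ = 335.5 × 1.46 = 489.8 N·m counterclockwise.
Toolbox: 11.2 × 9.81 = 109.9 N down at 3.62 m → arm 0.56 m, τ = 109.9 × 0.56 = 61.54 N·m counterclockwise.
Sandbag: 12.1 × 9.81 = 118.7 N down at 4.49 m → arm 0.31 m, τ = 118.7 × 0.31 = 36.8 N·m clockwise.
Potted plant: 3.15 × 9.81 = 30.9 N down at 1.88 m → arm 2.3 m, τ = 30.9 × 2.3 = 71.07 N·m counterclockwise.
Net load moment about support B = 585.6 N·m counterclockwise.
Reaction R at support A is upward at 0 m, arm 4.18 m → moment R × 4.18 clockwise.
Στ = 0 ⇒ R × 4.18 = 585.6 ⇒ R = 140 N.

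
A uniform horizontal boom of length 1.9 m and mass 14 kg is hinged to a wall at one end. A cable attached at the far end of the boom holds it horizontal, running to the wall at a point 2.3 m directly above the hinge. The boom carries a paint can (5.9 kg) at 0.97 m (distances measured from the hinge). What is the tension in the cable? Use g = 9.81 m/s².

Take moments about the hinge.
Beam weight: 14 × 9.81 = 137.3 N down at 0.95 m → arm 0.95 m, τ = 137.3 × 0.95 = 130.4 N·m clockwise.
Paint can: 5.9 × 9.81 = 57.88 N down at 0.97 m → arm 0.97 m, τ = 57.88 × 0.97 = 56.14 N·m clockwise.
Total clockwise load moment = 186.5 N·m.
The cable tension T acts at 1.9 m; only its component perpendicular to the boom, T sinθ, produces torque. sinθ = h/√(h²+d²) = 2.3/√(2.3²+1.9²) = 0.771.
Setting net torque to zero: T × 1.9 × 0.771 = 186.5 → T = 186.5 / 1.465 = 127 N.

T ≈ 127 N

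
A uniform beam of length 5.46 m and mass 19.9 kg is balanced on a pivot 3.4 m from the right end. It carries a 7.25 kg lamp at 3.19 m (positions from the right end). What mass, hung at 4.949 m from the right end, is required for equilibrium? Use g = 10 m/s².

m ≈ 9.59 kg

Taking torques about the pivot (at 3.4 m from the right end):
Beam weight: 19.9 × 10 = 199 N down at 2.73 m → arm 0.67 m, τ = 199 × 0.67 = 133.3 N·m clockwise.
Lamp: 7.25 × 10 = 72.5 N down at 3.19 m → arm 0.21 m, τ = 72.5 × 0.21 = 15.22 N·m clockwise.
Net moment of known loads = 148.5 N·m clockwise.
An unknown mass m at 4.949 m has arm 1.549 m; its moment is m·g·1.549 counterclockwise.
Setting net torque to zero: m × 10 × 1.549 = 148.5 → m = 148.5 / (10 × 1.549) = 9.59 kg.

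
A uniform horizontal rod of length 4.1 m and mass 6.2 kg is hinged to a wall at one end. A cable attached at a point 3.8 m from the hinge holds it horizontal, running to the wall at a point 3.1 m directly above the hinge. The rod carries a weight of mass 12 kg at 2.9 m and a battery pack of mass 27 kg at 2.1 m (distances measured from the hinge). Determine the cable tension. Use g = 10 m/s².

T ≈ 434 N

About the hinge:
Beam weight: 6.2 × 10 = 62 N down at 2.05 m → arm 2.05 m, τ = 62 × 2.05 = 127.1 N·m clockwise.
Weight: 12 × 10 = 120 N down at 2.9 m → arm 2.9 m, τ = 120 × 2.9 = 348 N·m clockwise.
Battery pack: 27 × 10 = 270 N down at 2.1 m → arm 2.1 m, τ = 270 × 2.1 = 567 N·m clockwise.
Total clockwise load moment = 1042 N·m.
The cable tension T acts at 3.8 m; only its component perpendicular to the rod, T sinθ, produces torque. sinθ = h/√(h²+d²) = 3.1/√(3.1²+3.8²) = 0.6321.
Balancing moments: T × 3.8 × 0.6321 = 1042, giving T = 1042 / 2.402 = 434 N.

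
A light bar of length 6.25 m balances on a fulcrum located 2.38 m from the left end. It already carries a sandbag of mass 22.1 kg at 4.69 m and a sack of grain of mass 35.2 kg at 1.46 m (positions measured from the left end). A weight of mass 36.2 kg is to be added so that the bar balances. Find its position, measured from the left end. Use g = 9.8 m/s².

Choose the fulcrum (at 2.38 m from the left end) as the axis so the support reaction has zero arm there.
Sandbag: 22.1 × 9.8 = 216.6 N down at 4.69 m → arm 2.31 m, τ = 216.6 × 2.31 = 500.3 N·m clockwise.
Sack of grain: 35.2 × 9.8 = 345 N down at 1.46 m → arm 0.92 m, τ = 345 × 0.92 = 317.4 N·m counterclockwise.
Net moment of existing loads = 182.9 N·m clockwise.
The weight weighs 36.2 × 9.8 = 354.8 N and must supply an equal counterclockwise moment, so its lever arm about the fulcrum is 182.9 / 354.8 = 0.516 m.
That puts it at 2.38 − 0.516 = 1.86 m from the left end.

x ≈ 1.86 m from the left end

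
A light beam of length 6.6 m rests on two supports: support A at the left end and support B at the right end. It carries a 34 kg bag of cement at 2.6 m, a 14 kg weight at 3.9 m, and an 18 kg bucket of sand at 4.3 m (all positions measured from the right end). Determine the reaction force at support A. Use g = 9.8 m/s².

R_A ≈ 327 N

Sum moments about support B (its reaction then has zero moment arm).
Bag of cement: 34 × 9.8 = 333.2 N down at 2.6 m → arm 2.6 m, τ = 333.2 × 2.6 = 866.3 N·m counterclockwise.
Weight: 14 × 9.8 = 137.2 N down at 3.9 m → arm 3.9 m, τ = 137.2 × 3.9 = 535.1 N·m counterclockwise.
Bucket of sand: 18 × 9.8 = 176.4 N down at 4.3 m → arm 4.3 m, τ = 176.4 × 4.3 = 758.5 N·m counterclockwise.
Net load moment about support B = 2160 N·m counterclockwise.
Reaction R at support A is upward at 6.6 m, arm 6.6 m → moment R × 6.6 clockwise.
For rotational equilibrium, R × 6.6 = 2160, so R = 327 N.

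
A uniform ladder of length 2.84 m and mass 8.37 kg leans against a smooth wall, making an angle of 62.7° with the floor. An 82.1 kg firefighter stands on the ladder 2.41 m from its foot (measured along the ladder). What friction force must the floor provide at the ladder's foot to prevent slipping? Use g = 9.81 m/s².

Sum moments about the foot of the ladder (the floor normal and friction both act there and drop out).
Ladder weight 8.37×9.81 = 82.11 N acts at 1.42 m along the ladder; its horizontal arm is 1.42·cos62.7° = 0.6513 m → τ = 53.48 N·m clockwise.
Firefighter: 82.1×9.81 = 805.4 N at 2.41 m → arm 1.105 m → τ = 890 N·m clockwise.
Wall normal N acts horizontally at the top; its moment arm is the height L sinθ = 2.84·sin62.7° = 2.524 m, counterclockwise.
Balancing moments: N × 2.524 = 943.5, giving N = 374 N.
ΣFx = 0: friction at the foot balances the wall's push, so f = N_wall = 374 N.

f ≈ 374 N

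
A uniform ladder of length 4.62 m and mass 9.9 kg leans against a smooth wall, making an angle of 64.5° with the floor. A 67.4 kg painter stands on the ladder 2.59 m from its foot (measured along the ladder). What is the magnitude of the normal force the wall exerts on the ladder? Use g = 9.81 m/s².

Take moments about the foot of the ladder.
Ladder weight 9.9×9.81 = 97.12 N acts at 2.31 m along the ladder; its horizontal arm is 2.31·cos64.5° = 0.9945 m → τ = 96.59 N·m clockwise.
Painter: 67.4×9.81 = 661.2 N at 2.59 m → arm 1.115 m → τ = 737.2 N·m clockwise.
Wall normal N acts horizontally at the top; its moment arm is the height L sinθ = 4.62·sin64.5° = 4.17 m, counterclockwise.
Setting net torque to zero: N × 4.17 = 833.8 → N = 200 N.

N_wall ≈ 200 N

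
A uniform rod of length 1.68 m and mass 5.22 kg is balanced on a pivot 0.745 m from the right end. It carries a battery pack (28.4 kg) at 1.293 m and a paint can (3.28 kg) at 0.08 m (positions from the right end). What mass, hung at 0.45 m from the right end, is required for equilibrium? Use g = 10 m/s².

m ≈ 47 kg

About the pivot (at 0.745 m from the right end):
Beam weight: 5.22 × 10 = 52.2 N down at 0.84 m → arm 0.095 m, τ = 52.2 × 0.095 = 4.959 N·m counterclockwise.
Battery pack: 28.4 × 10 = 284 N down at 1.293 m → arm 0.548 m, τ = 284 × 0.548 = 155.6 N·m counterclockwise.
Paint can: 3.28 × 10 = 32.8 N down at 0.08 m → arm 0.665 m, τ = 32.8 × 0.665 = 21.81 N·m clockwise.
Net moment of known loads = 138.7 N·m counterclockwise.
An unknown mass m at 0.45 m has arm 0.295 m; its moment is m·g·0.295 clockwise.
Setting net torque to zero: m × 10 × 0.295 = 138.7 → m = 138.7 / (10 × 0.295) = 47 kg.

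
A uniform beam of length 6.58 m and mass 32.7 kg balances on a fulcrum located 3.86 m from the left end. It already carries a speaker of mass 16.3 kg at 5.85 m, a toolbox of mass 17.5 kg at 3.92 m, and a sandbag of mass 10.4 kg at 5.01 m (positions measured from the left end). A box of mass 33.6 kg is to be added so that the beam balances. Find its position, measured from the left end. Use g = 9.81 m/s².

x ≈ 3.06 m from the left end

Taking torques about the fulcrum (at 3.86 m from the left end):
Beam weight: 32.7 × 9.81 = 320.8 N down at 3.29 m → arm 0.57 m, τ = 320.8 × 0.57 = 182.9 N·m counterclockwise.
Speaker: 16.3 × 9.81 = 159.9 N down at 5.85 m → arm 1.99 m, τ = 159.9 × 1.99 = 318.2 N·m clockwise.
Toolbox: 17.5 × 9.81 = 171.7 N down at 3.92 m → arm 0.06 m, τ = 171.7 × 0.06 = 10.3 N·m clockwise.
Sandbag: 10.4 × 9.81 = 102 N down at 5.01 m → arm 1.15 m, τ = 102 × 1.15 = 117.3 N·m clockwise.
Net moment of existing loads = 262.9 N·m clockwise.
The box weighs 33.6 × 9.81 = 329.6 N and must supply an equal counterclockwise moment, so its lever arm about the fulcrum is 262.9 / 329.6 = 0.798 m.
That puts it at 3.86 − 0.798 = 3.06 m from the left end.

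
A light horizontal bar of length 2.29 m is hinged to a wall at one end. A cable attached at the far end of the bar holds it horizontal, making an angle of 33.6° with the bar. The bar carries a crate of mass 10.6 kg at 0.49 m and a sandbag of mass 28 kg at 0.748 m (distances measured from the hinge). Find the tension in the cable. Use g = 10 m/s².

T ≈ 206 N

Taking torques about the hinge:
Crate: 10.6 × 10 = 106 N down at 0.49 m → arm 0.49 m, τ = 106 × 0.49 = 51.94 N·m clockwise.
Sandbag: 28 × 10 = 280 N down at 0.748 m → arm 0.748 m, τ = 280 × 0.748 = 209.4 N·m clockwise.
Total clockwise load moment = 261.3 N·m.
The cable tension T acts at 2.29 m; only its component perpendicular to the bar, T sinθ, produces torque. sin 33.6° = 0.5534.
Setting net torque to zero: T × 2.29 × 0.5534 = 261.3 → T = 261.3 / 1.267 = 206 N.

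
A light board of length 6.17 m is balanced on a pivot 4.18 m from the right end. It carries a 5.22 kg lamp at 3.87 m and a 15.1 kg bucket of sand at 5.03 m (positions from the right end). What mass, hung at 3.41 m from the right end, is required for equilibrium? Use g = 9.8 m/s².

m ≈ 14.6 kg

Choose the pivot (at 4.18 m from the right end) as the axis so the support reaction has zero arm there.
Lamp: 5.22 × 9.8 = 51.16 N down at 3.87 m → arm 0.31 m, τ = 51.16 × 0.31 = 15.86 N·m clockwise.
Bucket of sand: 15.1 × 9.8 = 148 N down at 5.03 m → arm 0.85 m, τ = 148 × 0.85 = 125.8 N·m counterclockwise.
Net moment of known loads = 109.9 N·m counterclockwise.
An unknown mass m at 3.41 m has arm 0.77 m; its moment is m·g·0.77 clockwise.
Balancing moments: m × 9.8 × 0.77 = 109.9, giving m = 109.9 / (9.8 × 0.77) = 14.6 kg.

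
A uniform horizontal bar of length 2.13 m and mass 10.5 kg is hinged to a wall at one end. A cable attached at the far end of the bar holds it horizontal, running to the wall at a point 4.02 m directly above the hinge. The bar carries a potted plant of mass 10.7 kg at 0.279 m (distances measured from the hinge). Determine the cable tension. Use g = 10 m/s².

T ≈ 75.3 N

Take moments about the hinge.
Beam weight: 10.5 × 10 = 105 N down at 1.065 m → arm 1.065 m, τ = 105 × 1.065 = 111.8 N·m clockwise.
Potted plant: 10.7 × 10 = 107 N down at 0.279 m → arm 0.279 m, τ = 107 × 0.279 = 29.85 N·m clockwise.
Total clockwise load moment = 141.7 N·m.
The cable tension T acts at 2.13 m; only its component perpendicular to the bar, T sinθ, produces torque. sinθ = h/√(h²+d²) = 4.02/√(4.02²+2.13²) = 0.8836.
For rotational equilibrium, T × 2.13 × 0.8836 = 141.7, so T = 141.7 / 1.882 = 75.3 N.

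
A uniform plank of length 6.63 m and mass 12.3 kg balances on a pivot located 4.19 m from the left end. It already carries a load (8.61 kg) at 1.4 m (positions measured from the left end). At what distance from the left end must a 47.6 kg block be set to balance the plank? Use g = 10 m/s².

x ≈ 4.92 m from the left end

Taking torques about the pivot (at 4.19 m from the left end):
Beam weight: 12.3 × 10 = 123 N down at 3.315 m → arm 0.875 m, τ = 123 × 0.875 = 107.6 N·m counterclockwise.
Load: 8.61 × 10 = 86.1 N down at 1.4 m → arm 2.79 m, τ = 86.1 × 2.79 = 240.2 N·m counterclockwise.
Net moment of existing loads = 347.8 N·m counterclockwise.
The block weighs 47.6 × 10 = 476 N and must supply an equal clockwise moment, so its lever arm about the pivot is 347.8 / 476 = 0.731 m.
That puts it at 4.19 + 0.731 = 4.92 m from the left end.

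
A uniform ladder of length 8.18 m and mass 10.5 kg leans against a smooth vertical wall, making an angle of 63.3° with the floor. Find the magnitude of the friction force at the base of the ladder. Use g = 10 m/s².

f ≈ 26.4 N

Sum moments about the foot of the ladder (the floor normal and friction both act there and drop out).
Ladder weight 10.5×10 = 105 N acts at 4.09 m along the ladder; its horizontal arm is 4.09·cos63.3° = 1.838 m → τ = 193 N·m clockwise.
Wall normal N acts horizontally at the top; its moment arm is the height L sinθ = 8.18·sin63.3° = 7.308 m, counterclockwise.
Balancing moments: N × 7.308 = 193, giving N = 26.4 N.
ΣFx = 0: friction at the foot balances the wall's push, so f = N_wall = 26.4 N.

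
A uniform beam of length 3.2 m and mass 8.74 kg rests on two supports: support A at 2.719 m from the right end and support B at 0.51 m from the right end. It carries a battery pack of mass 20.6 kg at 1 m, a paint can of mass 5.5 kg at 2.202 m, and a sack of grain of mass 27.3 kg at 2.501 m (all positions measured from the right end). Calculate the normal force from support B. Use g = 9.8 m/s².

R_B ≈ 240 N

Taking torques about support A:
Beam weight: 8.74 × 9.8 = 85.65 N down at 1.6 m → arm 1.119 m, τ = 85.65 × 1.119 = 95.84 N·m clockwise.
Battery pack: 20.6 × 9.8 = 201.9 N down at 1 m → arm 1.719 m, τ = 201.9 × 1.719 = 347.1 N·m clockwise.
Paint can: 5.5 × 9.8 = 53.9 N down at 2.202 m → arm 0.517 m, τ = 53.9 × 0.517 = 27.87 N·m clockwise.
Sack of grain: 27.3 × 9.8 = 267.5 N down at 2.501 m → arm 0.218 m, τ = 267.5 × 0.218 = 58.31 N·m clockwise.
Net load moment about support A = 529.1 N·m clockwise.
Reaction R at support B is upward at 0.51 m, arm 2.209 m → moment R × 2.209 counterclockwise.
For rotational equilibrium, R × 2.209 = 529.1, so R = 240 N.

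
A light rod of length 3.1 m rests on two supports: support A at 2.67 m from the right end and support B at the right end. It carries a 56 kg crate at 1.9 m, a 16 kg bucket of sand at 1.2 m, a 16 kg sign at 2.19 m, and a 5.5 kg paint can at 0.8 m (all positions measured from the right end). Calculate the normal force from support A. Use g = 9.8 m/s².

R_A ≈ 606 N

Sum moments about support B (its reaction then has zero moment arm).
Crate: 56 × 9.8 = 548.8 N down at 1.9 m → arm 1.9 m, τ = 548.8 × 1.9 = 1043 N·m counterclockwise.
Bucket of sand: 16 × 9.8 = 156.8 N down at 1.2 m → arm 1.2 m, τ = 156.8 × 1.2 = 188.2 N·m counterclockwise.
Sign: 16 × 9.8 = 156.8 N down at 2.19 m → arm 2.19 m, τ = 156.8 × 2.19 = 343.4 N·m counterclockwise.
Paint can: 5.5 × 9.8 = 53.9 N down at 0.8 m → arm 0.8 m, τ = 53.9 × 0.8 = 43.12 N·m counterclockwise.
Net load moment about support B = 1618 N·m counterclockwise.
Reaction R at support A is upward at 2.67 m, arm 2.67 m → moment R × 2.67 clockwise.
For rotational equilibrium, R × 2.67 = 1618, so R = 606 N.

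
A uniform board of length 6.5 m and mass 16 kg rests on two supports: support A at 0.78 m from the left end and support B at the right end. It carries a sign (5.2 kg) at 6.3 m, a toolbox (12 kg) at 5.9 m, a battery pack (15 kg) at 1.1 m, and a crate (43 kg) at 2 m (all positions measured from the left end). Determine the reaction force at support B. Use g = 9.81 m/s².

Taking torques about support A:
Beam weight: 16 × 9.81 = 157 N down at 3.25 m → arm 2.47 m, τ = 157 × 2.47 = 387.8 N·m clockwise.
Sign: 5.2 × 9.81 = 51.01 N down at 6.3 m → arm 5.52 m, τ = 51.01 × 5.52 = 281.6 N·m clockwise.
Toolbox: 12 × 9.81 = 117.7 N down at 5.9 m → arm 5.12 m, τ = 117.7 × 5.12 = 602.6 N·m clockwise.
Battery pack: 15 × 9.81 = 147.2 N down at 1.1 m → arm 0.32 m, τ = 147.2 × 0.32 = 47.1 N·m clockwise.
Crate: 43 × 9.81 = 421.8 N down at 2 m → arm 1.22 m, τ = 421.8 × 1.22 = 514.6 N·m clockwise.
Net load moment about support A = 1834 N·m clockwise.
Reaction R at support B is upward at 6.5 m, arm 5.72 m → moment R × 5.72 counterclockwise.
Balancing moments: R × 5.72 = 1834, giving R = 321 N.

R_B ≈ 321 N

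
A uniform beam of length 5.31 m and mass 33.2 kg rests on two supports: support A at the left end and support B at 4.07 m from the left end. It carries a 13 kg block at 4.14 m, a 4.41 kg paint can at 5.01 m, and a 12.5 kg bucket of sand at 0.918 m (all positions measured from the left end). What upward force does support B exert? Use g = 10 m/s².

R_B ≈ 431 N

Choose support A as the axis so its reaction then has zero moment arm.
Beam weight: 33.2 × 10 = 332 N down at 2.655 m → arm 2.655 m, τ = 332 × 2.655 = 881.5 N·m clockwise.
Block: 13 × 10 = 130 N down at 4.14 m → arm 4.14 m, τ = 130 × 4.14 = 538.2 N·m clockwise.
Paint can: 4.41 × 10 = 44.1 N down at 5.01 m → arm 5.01 m, τ = 44.1 × 5.01 = 220.9 N·m clockwise.
Bucket of sand: 12.5 × 10 = 125 N down at 0.918 m → arm 0.918 m, τ = 125 × 0.918 = 114.8 N·m clockwise.
Net load moment about support A = 1755 N·m clockwise.
Reaction R at support B is upward at 4.07 m, arm 4.07 m → moment R × 4.07 counterclockwise.
Στ = 0 ⇒ R × 4.07 = 1755 ⇒ R = 431 N.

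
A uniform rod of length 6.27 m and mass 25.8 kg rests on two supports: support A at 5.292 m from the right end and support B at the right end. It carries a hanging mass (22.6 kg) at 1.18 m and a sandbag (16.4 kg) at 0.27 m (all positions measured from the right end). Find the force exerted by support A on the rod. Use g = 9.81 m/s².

Taking torques about support B:
Beam weight: 25.8 × 9.81 = 253.1 N down at 3.135 m → arm 3.135 m, τ = 253.1 × 3.135 = 793.5 N·m counterclockwise.
Hanging mass: 22.6 × 9.81 = 221.7 N down at 1.18 m → arm 1.18 m, τ = 221.7 × 1.18 = 261.6 N·m counterclockwise.
Sandbag: 16.4 × 9.81 = 160.9 N down at 0.27 m → arm 0.27 m, τ = 160.9 × 0.27 = 43.44 N·m counterclockwise.
Net load moment about support B = 1099 N·m counterclockwise.
Reaction R at support A is upward at 5.292 m, arm 5.292 m → moment R × 5.292 clockwise.
Setting net torque to zero: R × 5.292 = 1099 → R = 208 N.

R_A ≈ 208 N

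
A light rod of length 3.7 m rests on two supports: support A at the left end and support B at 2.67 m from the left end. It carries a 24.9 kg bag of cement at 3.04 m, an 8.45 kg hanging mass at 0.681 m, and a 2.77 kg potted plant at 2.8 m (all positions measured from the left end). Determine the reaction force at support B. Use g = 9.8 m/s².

Sum moments about support A (its reaction then has zero moment arm).
Bag of cement: 24.9 × 9.8 = 244 N down at 3.04 m → arm 3.04 m, τ = 244 × 3.04 = 741.8 N·m clockwise.
Hanging mass: 8.45 × 9.8 = 82.81 N down at 0.681 m → arm 0.681 m, τ = 82.81 × 0.681 = 56.39 N·m clockwise.
Potted plant: 2.77 × 9.8 = 27.15 N down at 2.8 m → arm 2.8 m, τ = 27.15 × 2.8 = 76.02 N·m clockwise.
Net load moment about support A = 874.2 N·m clockwise.
Reaction R at support B is upward at 2.67 m, arm 2.67 m → moment R × 2.67 counterclockwise.
For rotational equilibrium, R × 2.67 = 874.2, so R = 327 N.

R_B ≈ 327 N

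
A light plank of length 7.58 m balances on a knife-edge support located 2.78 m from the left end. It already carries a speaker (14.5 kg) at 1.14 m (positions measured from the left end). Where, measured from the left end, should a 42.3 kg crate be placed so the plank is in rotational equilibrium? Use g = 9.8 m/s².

x ≈ 3.34 m from the left end

Sum moments about the knife-edge support (at 2.78 m from the left end) (the support reaction has zero arm there).
Speaker: 14.5 × 9.8 = 142.1 N down at 1.14 m → arm 1.64 m, τ = 142.1 × 1.64 = 233 N·m counterclockwise.
Net moment of existing loads = 233 N·m counterclockwise.
The crate weighs 42.3 × 9.8 = 414.5 N and must supply an equal clockwise moment, so its lever arm about the knife-edge support is 233 / 414.5 = 0.562 m.
That puts it at 2.78 + 0.562 = 3.34 m from the left end.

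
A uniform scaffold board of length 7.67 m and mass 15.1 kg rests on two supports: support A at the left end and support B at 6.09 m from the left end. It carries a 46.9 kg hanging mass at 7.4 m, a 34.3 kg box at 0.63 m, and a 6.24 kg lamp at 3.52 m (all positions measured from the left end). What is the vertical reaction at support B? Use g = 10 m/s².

Taking torques about support A:
Beam weight: 15.1 × 10 = 151 N down at 3.835 m → arm 3.835 m, τ = 151 × 3.835 = 579.1 N·m clockwise.
Hanging mass: 46.9 × 10 = 469 N down at 7.4 m → arm 7.4 m, τ = 469 × 7.4 = 3471 N·m clockwise.
Box: 34.3 × 10 = 343 N down at 0.63 m → arm 0.63 m, τ = 343 × 0.63 = 216.1 N·m clockwise.
Lamp: 6.24 × 10 = 62.4 N down at 3.52 m → arm 3.52 m, τ = 62.4 × 3.52 = 219.6 N·m clockwise.
Net load moment about support A = 4486 N·m clockwise.
Reaction R at support B is upward at 6.09 m, arm 6.09 m → moment R × 6.09 counterclockwise.
Στ = 0 ⇒ R × 6.09 = 4486 ⇒ R = 737 N.

R_B ≈ 737 N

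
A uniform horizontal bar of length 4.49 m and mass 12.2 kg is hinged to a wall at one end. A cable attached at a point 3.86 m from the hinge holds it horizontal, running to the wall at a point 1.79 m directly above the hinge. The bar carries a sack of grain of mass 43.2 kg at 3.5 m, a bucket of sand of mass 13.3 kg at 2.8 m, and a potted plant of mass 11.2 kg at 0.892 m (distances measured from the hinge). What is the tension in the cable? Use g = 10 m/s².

About the hinge:
Beam weight: 12.2 × 10 = 122 N down at 2.245 m → arm 2.245 m, τ = 122 × 2.245 = 273.9 N·m clockwise.
Sack of grain: 43.2 × 10 = 432 N down at 3.5 m → arm 3.5 m, τ = 432 × 3.5 = 1512 N·m clockwise.
Bucket of sand: 13.3 × 10 = 133 N down at 2.8 m → arm 2.8 m, τ = 133 × 2.8 = 372.4 N·m clockwise.
Potted plant: 11.2 × 10 = 112 N down at 0.892 m → arm 0.892 m, τ = 112 × 0.892 = 99.9 N·m clockwise.
Total clockwise load moment = 2258 N·m.
The cable tension T acts at 3.86 m; only its component perpendicular to the bar, T sinθ, produces torque. sinθ = h/√(h²+d²) = 1.79/√(1.79²+3.86²) = 0.4207.
Balancing moments: T × 3.86 × 0.4207 = 2258, giving T = 2258 / 1.624 = 1390 N.

T ≈ 1390 N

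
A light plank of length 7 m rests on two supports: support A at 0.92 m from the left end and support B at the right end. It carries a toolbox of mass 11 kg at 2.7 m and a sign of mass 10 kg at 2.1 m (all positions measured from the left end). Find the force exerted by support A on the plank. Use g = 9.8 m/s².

Sum moments about support B (its reaction then has zero moment arm).
Toolbox: 11 × 9.8 = 107.8 N down at 2.7 m → arm 4.3 m, τ = 107.8 × 4.3 = 463.5 N·m counterclockwise.
Sign: 10 × 9.8 = 98 N down at 2.1 m → arm 4.9 m, τ = 98 × 4.9 = 480.2 N·m counterclockwise.
Net load moment about support B = 943.7 N·m counterclockwise.
Reaction R at support A is upward at 0.92 m, arm 6.08 m → moment R × 6.08 clockwise.
For rotational equilibrium, R × 6.08 = 943.7, so R = 155 N.

R_A ≈ 155 N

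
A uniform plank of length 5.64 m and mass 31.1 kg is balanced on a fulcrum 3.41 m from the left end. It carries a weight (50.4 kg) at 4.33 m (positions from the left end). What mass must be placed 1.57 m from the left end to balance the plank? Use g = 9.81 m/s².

m ≈ 15.2 kg

Taking torques about the fulcrum (at 3.41 m from the left end):
Beam weight: 31.1 × 9.81 = 305.1 N down at 2.82 m → arm 0.59 m, τ = 305.1 × 0.59 = 180 N·m counterclockwise.
Weight: 50.4 × 9.81 = 494.4 N down at 4.33 m → arm 0.92 m, τ = 494.4 × 0.92 = 454.8 N·m clockwise.
Net moment of known loads = 274.8 N·m clockwise.
An unknown mass m at 1.57 m has arm 1.84 m; its moment is m·g·1.84 counterclockwise.
Balancing moments: m × 9.81 × 1.84 = 274.8, giving m = 274.8 / (9.81 × 1.84) = 15.2 kg.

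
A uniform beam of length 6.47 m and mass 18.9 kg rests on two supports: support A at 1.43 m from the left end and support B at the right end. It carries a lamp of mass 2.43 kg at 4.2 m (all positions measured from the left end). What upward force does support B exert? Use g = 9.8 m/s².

Take moments about support A.
Beam weight: 18.9 × 9.8 = 185.2 N down at 3.235 m → arm 1.805 m, τ = 185.2 × 1.805 = 334.3 N·m clockwise.
Lamp: 2.43 × 9.8 = 23.81 N down at 4.2 m → arm 2.77 m, τ = 23.81 × 2.77 = 65.95 N·m clockwise.
Net load moment about support A = 400.2 N·m clockwise.
Reaction R at support B is upward at 6.47 m, arm 5.04 m → moment R × 5.04 counterclockwise.
Setting net torque to zero: R × 5.04 = 400.2 → R = 79.4 N.

R_B ≈ 79.4 N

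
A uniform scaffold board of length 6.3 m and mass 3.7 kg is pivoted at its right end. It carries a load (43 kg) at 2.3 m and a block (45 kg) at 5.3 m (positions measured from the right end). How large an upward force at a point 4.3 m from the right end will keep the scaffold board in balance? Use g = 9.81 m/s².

About the right end:
Beam weight: 3.7 × 9.81 = 36.3 N down at 3.15 m → arm 3.15 m, τ = 36.3 × 3.15 = 114.3 N·m counterclockwise.
Load: 43 × 9.81 = 421.8 N down at 2.3 m → arm 2.3 m, τ = 421.8 × 2.3 = 970.1 N·m counterclockwise.
Block: 45 × 9.81 = 441.5 N down at 5.3 m → arm 5.3 m, τ = 441.5 × 5.3 = 2340 N·m counterclockwise.
Net moment of the loads = 3424 N·m counterclockwise.
The upward force F acts at a point 4.3 m from the right end, arm 4.3 m, giving F × 4.3 clockwise.
Setting net torque to zero: F × 4.3 = 3424 → F = 3424 / 4.3 = 796 N.

F ≈ 796 N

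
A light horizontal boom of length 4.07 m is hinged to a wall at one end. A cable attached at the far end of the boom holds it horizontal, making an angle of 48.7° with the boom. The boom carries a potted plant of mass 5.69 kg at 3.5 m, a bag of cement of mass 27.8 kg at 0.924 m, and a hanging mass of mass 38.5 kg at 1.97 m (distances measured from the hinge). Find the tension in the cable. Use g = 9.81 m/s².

About the hinge:
Potted plant: 5.69 × 9.81 = 55.82 N down at 3.5 m → arm 3.5 m, τ = 55.82 × 3.5 = 195.4 N·m clockwise.
Bag of cement: 27.8 × 9.81 = 272.7 N down at 0.924 m → arm 0.924 m, τ = 272.7 × 0.924 = 252 N·m clockwise.
Hanging mass: 38.5 × 9.81 = 377.7 N down at 1.97 m → arm 1.97 m, τ = 377.7 × 1.97 = 744.1 N·m clockwise.
Total clockwise load moment = 1192 N·m.
The cable tension T acts at 4.07 m; only its component perpendicular to the boom, T sinθ, produces torque. sin 48.7° = 0.7513.
Στ = 0 ⇒ T × 4.07 × 0.7513 = 1192 ⇒ T = 1192 / 3.058 = 390 N.

T ≈ 390 N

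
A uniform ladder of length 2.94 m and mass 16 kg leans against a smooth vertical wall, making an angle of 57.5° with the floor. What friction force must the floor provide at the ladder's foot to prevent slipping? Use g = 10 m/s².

About the foot of the ladder:
Ladder weight 16×10 = 160 N acts at 1.47 m along the ladder; its horizontal arm is 1.47·cos57.5° = 0.7898 m → τ = 126.4 N·m clockwise.
Wall normal N acts horizontally at the top; its moment arm is the height L sinθ = 2.94·sin57.5° = 2.48 m, counterclockwise.
For rotational equilibrium, N × 2.48 = 126.4, so N = 51 N.
ΣFx = 0: friction at the foot balances the wall's push, so f = N_wall = 51 N.

f ≈ 51 N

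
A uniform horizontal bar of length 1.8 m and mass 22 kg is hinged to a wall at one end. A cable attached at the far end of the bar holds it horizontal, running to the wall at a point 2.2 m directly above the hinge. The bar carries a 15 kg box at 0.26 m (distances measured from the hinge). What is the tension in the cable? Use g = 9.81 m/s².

Taking torques about the hinge:
Beam weight: 22 × 9.81 = 215.8 N down at 0.9 m → arm 0.9 m, τ = 215.8 × 0.9 = 194.2 N·m clockwise.
Box: 15 × 9.81 = 147.2 N down at 0.26 m → arm 0.26 m, τ = 147.2 × 0.26 = 38.27 N·m clockwise.
Total clockwise load moment = 232.5 N·m.
The cable tension T acts at 1.8 m; only its component perpendicular to the bar, T sinθ, produces torque. sinθ = h/√(h²+d²) = 2.2/√(2.2²+1.8²) = 0.774.
For rotational equilibrium, T × 1.8 × 0.774 = 232.5, so T = 232.5 / 1.393 = 167 N.

T ≈ 167 N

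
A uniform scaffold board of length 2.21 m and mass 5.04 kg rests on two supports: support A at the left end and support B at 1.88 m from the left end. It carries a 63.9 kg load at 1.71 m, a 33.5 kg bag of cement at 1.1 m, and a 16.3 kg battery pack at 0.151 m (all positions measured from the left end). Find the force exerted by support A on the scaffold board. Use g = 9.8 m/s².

About support B:
Beam weight: 5.04 × 9.8 = 49.39 N down at 1.105 m → arm 0.775 m, τ = 49.39 × 0.775 = 38.28 N·m counterclockwise.
Load: 63.9 × 9.8 = 626.2 N down at 1.71 m → arm 0.17 m, τ = 626.2 × 0.17 = 106.5 N·m counterclockwise.
Bag of cement: 33.5 × 9.8 = 328.3 N down at 1.1 m → arm 0.78 m, τ = 328.3 × 0.78 = 256.1 N·m counterclockwise.
Battery pack: 16.3 × 9.8 = 159.7 N down at 0.151 m → arm 1.729 m, τ = 159.7 × 1.729 = 276.1 N·m counterclockwise.
Net load moment about support B = 677 N·m counterclockwise.
Reaction R at support A is upward at 0 m, arm 1.88 m → moment R × 1.88 clockwise.
Setting net torque to zero: R × 1.88 = 677 → R = 360 N.

R_A ≈ 360 N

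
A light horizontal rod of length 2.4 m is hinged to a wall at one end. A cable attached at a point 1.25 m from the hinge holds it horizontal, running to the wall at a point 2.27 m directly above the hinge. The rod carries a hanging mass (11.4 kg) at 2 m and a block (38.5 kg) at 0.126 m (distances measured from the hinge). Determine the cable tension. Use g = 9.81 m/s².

Sum moments about the hinge (the unknown hinge reaction has zero arm there).
Hanging mass: 11.4 × 9.81 = 111.8 N down at 2 m → arm 2 m, τ = 111.8 × 2 = 223.6 N·m clockwise.
Block: 38.5 × 9.81 = 377.7 N down at 0.126 m → arm 0.126 m, τ = 377.7 × 0.126 = 47.59 N·m clockwise.
Total clockwise load moment = 271.2 N·m.
The cable tension T acts at 1.25 m; only its component perpendicular to the rod, T sinθ, produces torque. sinθ = h/√(h²+d²) = 2.27/√(2.27²+1.25²) = 0.876.
Balancing moments: T × 1.25 × 0.876 = 271.2, giving T = 271.2 / 1.095 = 248 N.

T ≈ 248 N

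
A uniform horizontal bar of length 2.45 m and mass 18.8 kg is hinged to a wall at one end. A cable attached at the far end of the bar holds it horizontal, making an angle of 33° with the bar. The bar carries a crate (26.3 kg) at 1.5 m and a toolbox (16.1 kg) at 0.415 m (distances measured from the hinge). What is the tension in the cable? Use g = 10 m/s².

Taking torques about the hinge:
Beam weight: 18.8 × 10 = 188 N down at 1.225 m → arm 1.225 m, τ = 188 × 1.225 = 230.3 N·m clockwise.
Crate: 26.3 × 10 = 263 N down at 1.5 m → arm 1.5 m, τ = 263 × 1.5 = 394.5 N·m clockwise.
Toolbox: 16.1 × 10 = 161 N down at 0.415 m → arm 0.415 m, τ = 161 × 0.415 = 66.81 N·m clockwise.
Total clockwise load moment = 691.6 N·m.
The cable tension T acts at 2.45 m; only its component perpendicular to the bar, T sinθ, produces torque. sin 33° = 0.5446.
Στ = 0 ⇒ T × 2.45 × 0.5446 = 691.6 ⇒ T = 691.6 / 1.334 = 518 N.

T ≈ 518 N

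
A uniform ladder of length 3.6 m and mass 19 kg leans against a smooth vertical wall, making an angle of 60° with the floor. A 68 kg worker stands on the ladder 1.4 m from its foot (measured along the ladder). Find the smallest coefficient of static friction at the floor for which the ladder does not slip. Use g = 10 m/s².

μ_min ≈ 0.239

Taking torques about the foot of the ladder:
Ladder weight 19×10 = 190 N acts at 1.8 m along the ladder; its horizontal arm is 1.8·cos60° = 0.9 m → τ = 171 N·m clockwise.
Worker: 68×10 = 680 N at 1.4 m → arm 0.7 m → τ = 476 N·m clockwise.
Wall normal N acts horizontally at the top; its moment arm is the height L sinθ = 3.6·sin60° = 3.118 m, counterclockwise.
Setting net torque to zero: N × 3.118 = 647 → N = 207.5 N.
ΣFx = 0 ⇒ f = N_wall = 207.5 N. ΣFy = 0 ⇒ N_floor = 870 N.
μ_min = f / N_floor = 207.5 / 870 = 0.239.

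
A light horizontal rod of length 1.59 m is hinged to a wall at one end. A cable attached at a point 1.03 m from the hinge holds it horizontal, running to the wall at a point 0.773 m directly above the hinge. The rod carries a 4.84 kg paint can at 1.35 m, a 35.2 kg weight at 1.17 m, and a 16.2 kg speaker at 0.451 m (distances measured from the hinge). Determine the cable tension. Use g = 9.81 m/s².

T ≈ 873 N

Sum moments about the hinge (the unknown hinge reaction has zero arm there).
Paint can: 4.84 × 9.81 = 47.48 N down at 1.35 m → arm 1.35 m, τ = 47.48 × 1.35 = 64.1 N·m clockwise.
Weight: 35.2 × 9.81 = 345.3 N down at 1.17 m → arm 1.17 m, τ = 345.3 × 1.17 = 404 N·m clockwise.
Speaker: 16.2 × 9.81 = 158.9 N down at 0.451 m → arm 0.451 m, τ = 158.9 × 0.451 = 71.66 N·m clockwise.
Total clockwise load moment = 539.8 N·m.
The cable tension T acts at 1.03 m; only its component perpendicular to the rod, T sinθ, produces torque. sinθ = h/√(h²+d²) = 0.773/√(0.773²+1.03²) = 0.6002.
For rotational equilibrium, T × 1.03 × 0.6002 = 539.8, so T = 539.8 / 0.6182 = 873 N.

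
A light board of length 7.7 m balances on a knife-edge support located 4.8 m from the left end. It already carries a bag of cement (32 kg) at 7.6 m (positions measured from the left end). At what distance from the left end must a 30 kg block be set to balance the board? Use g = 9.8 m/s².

x ≈ 1.81 m from the left end

Take moments about the knife-edge support (at 4.8 m from the left end).
Bag of cement: 32 × 9.8 = 313.6 N down at 7.6 m → arm 2.8 m, τ = 313.6 × 2.8 = 878.1 N·m clockwise.
Net moment of existing loads = 878.1 N·m clockwise.
The block weighs 30 × 9.8 = 294 N and must supply an equal counterclockwise moment, so its lever arm about the knife-edge support is 878.1 / 294 = 2.99 m.
That puts it at 4.8 − 2.99 = 1.81 m from the left end.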